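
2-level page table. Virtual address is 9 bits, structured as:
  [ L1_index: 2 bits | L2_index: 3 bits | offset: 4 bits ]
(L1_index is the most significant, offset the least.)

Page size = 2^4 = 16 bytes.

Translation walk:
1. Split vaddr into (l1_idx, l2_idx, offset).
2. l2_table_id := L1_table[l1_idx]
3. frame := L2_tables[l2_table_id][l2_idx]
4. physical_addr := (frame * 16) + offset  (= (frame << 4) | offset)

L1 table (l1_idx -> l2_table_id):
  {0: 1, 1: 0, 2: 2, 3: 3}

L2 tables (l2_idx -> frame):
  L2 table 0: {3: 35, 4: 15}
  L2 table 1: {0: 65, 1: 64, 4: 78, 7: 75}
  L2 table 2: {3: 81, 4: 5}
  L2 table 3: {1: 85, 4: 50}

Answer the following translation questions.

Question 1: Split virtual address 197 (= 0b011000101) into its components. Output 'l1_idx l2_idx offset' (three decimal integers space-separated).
Answer: 1 4 5

Derivation:
vaddr = 197 = 0b011000101
  top 2 bits -> l1_idx = 1
  next 3 bits -> l2_idx = 4
  bottom 4 bits -> offset = 5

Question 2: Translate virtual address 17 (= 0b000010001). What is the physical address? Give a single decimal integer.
vaddr = 17 = 0b000010001
Split: l1_idx=0, l2_idx=1, offset=1
L1[0] = 1
L2[1][1] = 64
paddr = 64 * 16 + 1 = 1025

Answer: 1025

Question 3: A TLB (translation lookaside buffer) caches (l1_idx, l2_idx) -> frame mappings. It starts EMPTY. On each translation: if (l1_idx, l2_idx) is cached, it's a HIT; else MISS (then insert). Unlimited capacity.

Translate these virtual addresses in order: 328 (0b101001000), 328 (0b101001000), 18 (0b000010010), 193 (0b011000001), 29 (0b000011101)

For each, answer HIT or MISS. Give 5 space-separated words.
Answer: MISS HIT MISS MISS HIT

Derivation:
vaddr=328: (2,4) not in TLB -> MISS, insert
vaddr=328: (2,4) in TLB -> HIT
vaddr=18: (0,1) not in TLB -> MISS, insert
vaddr=193: (1,4) not in TLB -> MISS, insert
vaddr=29: (0,1) in TLB -> HIT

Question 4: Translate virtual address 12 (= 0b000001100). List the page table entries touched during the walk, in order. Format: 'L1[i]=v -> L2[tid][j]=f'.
vaddr = 12 = 0b000001100
Split: l1_idx=0, l2_idx=0, offset=12

Answer: L1[0]=1 -> L2[1][0]=65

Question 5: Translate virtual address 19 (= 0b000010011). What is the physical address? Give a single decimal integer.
vaddr = 19 = 0b000010011
Split: l1_idx=0, l2_idx=1, offset=3
L1[0] = 1
L2[1][1] = 64
paddr = 64 * 16 + 3 = 1027

Answer: 1027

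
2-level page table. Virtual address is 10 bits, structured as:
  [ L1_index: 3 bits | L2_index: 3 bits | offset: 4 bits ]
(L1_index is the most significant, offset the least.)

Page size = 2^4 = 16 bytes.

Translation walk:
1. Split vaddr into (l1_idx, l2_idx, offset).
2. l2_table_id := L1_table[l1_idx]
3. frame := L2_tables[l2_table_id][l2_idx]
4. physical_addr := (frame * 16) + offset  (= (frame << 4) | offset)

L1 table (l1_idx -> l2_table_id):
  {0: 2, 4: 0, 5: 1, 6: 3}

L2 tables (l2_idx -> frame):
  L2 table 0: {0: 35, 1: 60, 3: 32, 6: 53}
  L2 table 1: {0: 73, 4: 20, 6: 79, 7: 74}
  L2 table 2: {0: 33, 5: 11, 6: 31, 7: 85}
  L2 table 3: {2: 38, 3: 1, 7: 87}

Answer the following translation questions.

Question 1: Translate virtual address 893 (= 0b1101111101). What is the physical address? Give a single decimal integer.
Answer: 1405

Derivation:
vaddr = 893 = 0b1101111101
Split: l1_idx=6, l2_idx=7, offset=13
L1[6] = 3
L2[3][7] = 87
paddr = 87 * 16 + 13 = 1405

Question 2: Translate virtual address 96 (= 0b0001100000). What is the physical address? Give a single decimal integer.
Answer: 496

Derivation:
vaddr = 96 = 0b0001100000
Split: l1_idx=0, l2_idx=6, offset=0
L1[0] = 2
L2[2][6] = 31
paddr = 31 * 16 + 0 = 496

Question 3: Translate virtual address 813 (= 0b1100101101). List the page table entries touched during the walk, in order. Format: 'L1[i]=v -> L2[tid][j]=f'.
vaddr = 813 = 0b1100101101
Split: l1_idx=6, l2_idx=2, offset=13

Answer: L1[6]=3 -> L2[3][2]=38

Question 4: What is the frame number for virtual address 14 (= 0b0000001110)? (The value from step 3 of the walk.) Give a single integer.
Answer: 33

Derivation:
vaddr = 14: l1_idx=0, l2_idx=0
L1[0] = 2; L2[2][0] = 33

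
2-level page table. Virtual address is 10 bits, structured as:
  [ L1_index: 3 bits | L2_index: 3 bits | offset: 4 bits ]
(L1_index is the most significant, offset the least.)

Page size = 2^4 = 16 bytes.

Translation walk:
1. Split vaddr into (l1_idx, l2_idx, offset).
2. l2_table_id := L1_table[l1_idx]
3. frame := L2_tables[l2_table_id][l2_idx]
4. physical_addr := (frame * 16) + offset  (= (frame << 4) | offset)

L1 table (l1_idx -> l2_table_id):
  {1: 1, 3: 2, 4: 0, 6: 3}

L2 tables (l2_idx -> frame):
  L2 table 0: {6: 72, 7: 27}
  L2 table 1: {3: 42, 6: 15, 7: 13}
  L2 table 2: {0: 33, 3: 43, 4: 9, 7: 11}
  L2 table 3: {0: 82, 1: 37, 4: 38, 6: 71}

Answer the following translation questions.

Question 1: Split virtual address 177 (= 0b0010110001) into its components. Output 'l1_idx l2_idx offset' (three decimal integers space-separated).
vaddr = 177 = 0b0010110001
  top 3 bits -> l1_idx = 1
  next 3 bits -> l2_idx = 3
  bottom 4 bits -> offset = 1

Answer: 1 3 1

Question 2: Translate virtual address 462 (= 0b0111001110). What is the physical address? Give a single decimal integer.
Answer: 158

Derivation:
vaddr = 462 = 0b0111001110
Split: l1_idx=3, l2_idx=4, offset=14
L1[3] = 2
L2[2][4] = 9
paddr = 9 * 16 + 14 = 158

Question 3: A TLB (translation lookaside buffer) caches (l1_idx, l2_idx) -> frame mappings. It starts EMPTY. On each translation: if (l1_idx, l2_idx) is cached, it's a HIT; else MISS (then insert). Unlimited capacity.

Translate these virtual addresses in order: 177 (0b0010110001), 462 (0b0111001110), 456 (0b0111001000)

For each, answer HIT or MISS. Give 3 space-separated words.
vaddr=177: (1,3) not in TLB -> MISS, insert
vaddr=462: (3,4) not in TLB -> MISS, insert
vaddr=456: (3,4) in TLB -> HIT

Answer: MISS MISS HIT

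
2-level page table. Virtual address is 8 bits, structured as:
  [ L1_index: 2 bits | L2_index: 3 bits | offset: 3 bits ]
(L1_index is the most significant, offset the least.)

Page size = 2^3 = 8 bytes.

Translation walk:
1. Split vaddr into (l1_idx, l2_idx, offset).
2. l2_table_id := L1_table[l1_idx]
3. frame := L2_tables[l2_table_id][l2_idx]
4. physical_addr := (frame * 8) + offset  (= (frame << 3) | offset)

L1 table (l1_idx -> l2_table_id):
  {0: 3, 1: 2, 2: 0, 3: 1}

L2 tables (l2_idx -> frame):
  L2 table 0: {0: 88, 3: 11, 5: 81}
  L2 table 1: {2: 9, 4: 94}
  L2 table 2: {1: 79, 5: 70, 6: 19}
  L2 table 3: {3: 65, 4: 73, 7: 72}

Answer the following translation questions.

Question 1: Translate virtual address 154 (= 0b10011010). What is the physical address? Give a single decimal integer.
vaddr = 154 = 0b10011010
Split: l1_idx=2, l2_idx=3, offset=2
L1[2] = 0
L2[0][3] = 11
paddr = 11 * 8 + 2 = 90

Answer: 90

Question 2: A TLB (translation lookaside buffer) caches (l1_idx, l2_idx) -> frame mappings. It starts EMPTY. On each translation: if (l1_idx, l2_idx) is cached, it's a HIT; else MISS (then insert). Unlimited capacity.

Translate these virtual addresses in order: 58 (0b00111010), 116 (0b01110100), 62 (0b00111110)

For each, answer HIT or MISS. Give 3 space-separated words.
vaddr=58: (0,7) not in TLB -> MISS, insert
vaddr=116: (1,6) not in TLB -> MISS, insert
vaddr=62: (0,7) in TLB -> HIT

Answer: MISS MISS HIT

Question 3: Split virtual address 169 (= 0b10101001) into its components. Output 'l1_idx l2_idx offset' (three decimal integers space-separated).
vaddr = 169 = 0b10101001
  top 2 bits -> l1_idx = 2
  next 3 bits -> l2_idx = 5
  bottom 3 bits -> offset = 1

Answer: 2 5 1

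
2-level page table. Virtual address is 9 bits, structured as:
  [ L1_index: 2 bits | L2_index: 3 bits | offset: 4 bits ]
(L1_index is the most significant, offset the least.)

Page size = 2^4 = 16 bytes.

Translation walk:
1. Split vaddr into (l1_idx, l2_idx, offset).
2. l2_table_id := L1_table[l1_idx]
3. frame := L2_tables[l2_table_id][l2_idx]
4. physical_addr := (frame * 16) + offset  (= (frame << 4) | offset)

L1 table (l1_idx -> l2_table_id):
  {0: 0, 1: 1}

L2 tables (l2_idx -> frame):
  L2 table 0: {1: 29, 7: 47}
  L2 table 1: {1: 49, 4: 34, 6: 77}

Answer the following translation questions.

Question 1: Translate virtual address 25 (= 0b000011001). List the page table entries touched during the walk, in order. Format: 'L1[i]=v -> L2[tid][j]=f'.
vaddr = 25 = 0b000011001
Split: l1_idx=0, l2_idx=1, offset=9

Answer: L1[0]=0 -> L2[0][1]=29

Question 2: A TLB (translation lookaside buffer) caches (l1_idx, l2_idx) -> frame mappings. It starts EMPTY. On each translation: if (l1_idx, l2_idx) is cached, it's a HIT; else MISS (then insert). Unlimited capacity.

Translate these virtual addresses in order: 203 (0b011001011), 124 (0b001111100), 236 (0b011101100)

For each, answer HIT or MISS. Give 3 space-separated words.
vaddr=203: (1,4) not in TLB -> MISS, insert
vaddr=124: (0,7) not in TLB -> MISS, insert
vaddr=236: (1,6) not in TLB -> MISS, insert

Answer: MISS MISS MISS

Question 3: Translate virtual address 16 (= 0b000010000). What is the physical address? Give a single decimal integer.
vaddr = 16 = 0b000010000
Split: l1_idx=0, l2_idx=1, offset=0
L1[0] = 0
L2[0][1] = 29
paddr = 29 * 16 + 0 = 464

Answer: 464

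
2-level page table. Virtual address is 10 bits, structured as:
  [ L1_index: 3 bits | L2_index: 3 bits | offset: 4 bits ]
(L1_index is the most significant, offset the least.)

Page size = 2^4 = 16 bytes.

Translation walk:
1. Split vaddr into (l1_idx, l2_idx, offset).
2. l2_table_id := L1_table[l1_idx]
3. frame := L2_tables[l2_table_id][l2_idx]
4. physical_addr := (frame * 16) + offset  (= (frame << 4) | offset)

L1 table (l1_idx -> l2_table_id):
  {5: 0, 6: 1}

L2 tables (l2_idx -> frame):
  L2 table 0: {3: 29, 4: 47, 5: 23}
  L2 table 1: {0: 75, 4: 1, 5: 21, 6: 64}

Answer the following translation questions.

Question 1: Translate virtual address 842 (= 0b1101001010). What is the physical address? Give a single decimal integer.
Answer: 26

Derivation:
vaddr = 842 = 0b1101001010
Split: l1_idx=6, l2_idx=4, offset=10
L1[6] = 1
L2[1][4] = 1
paddr = 1 * 16 + 10 = 26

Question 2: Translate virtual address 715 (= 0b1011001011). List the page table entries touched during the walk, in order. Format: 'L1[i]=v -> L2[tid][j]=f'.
Answer: L1[5]=0 -> L2[0][4]=47

Derivation:
vaddr = 715 = 0b1011001011
Split: l1_idx=5, l2_idx=4, offset=11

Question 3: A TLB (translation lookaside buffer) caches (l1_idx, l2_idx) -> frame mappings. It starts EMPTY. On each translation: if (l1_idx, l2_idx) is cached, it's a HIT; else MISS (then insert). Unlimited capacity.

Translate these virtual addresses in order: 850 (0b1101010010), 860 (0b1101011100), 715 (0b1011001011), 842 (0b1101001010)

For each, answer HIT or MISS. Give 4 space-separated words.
Answer: MISS HIT MISS MISS

Derivation:
vaddr=850: (6,5) not in TLB -> MISS, insert
vaddr=860: (6,5) in TLB -> HIT
vaddr=715: (5,4) not in TLB -> MISS, insert
vaddr=842: (6,4) not in TLB -> MISS, insert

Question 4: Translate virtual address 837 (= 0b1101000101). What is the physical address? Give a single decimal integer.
vaddr = 837 = 0b1101000101
Split: l1_idx=6, l2_idx=4, offset=5
L1[6] = 1
L2[1][4] = 1
paddr = 1 * 16 + 5 = 21

Answer: 21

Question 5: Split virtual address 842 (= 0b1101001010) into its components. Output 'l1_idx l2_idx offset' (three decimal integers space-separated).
Answer: 6 4 10

Derivation:
vaddr = 842 = 0b1101001010
  top 3 bits -> l1_idx = 6
  next 3 bits -> l2_idx = 4
  bottom 4 bits -> offset = 10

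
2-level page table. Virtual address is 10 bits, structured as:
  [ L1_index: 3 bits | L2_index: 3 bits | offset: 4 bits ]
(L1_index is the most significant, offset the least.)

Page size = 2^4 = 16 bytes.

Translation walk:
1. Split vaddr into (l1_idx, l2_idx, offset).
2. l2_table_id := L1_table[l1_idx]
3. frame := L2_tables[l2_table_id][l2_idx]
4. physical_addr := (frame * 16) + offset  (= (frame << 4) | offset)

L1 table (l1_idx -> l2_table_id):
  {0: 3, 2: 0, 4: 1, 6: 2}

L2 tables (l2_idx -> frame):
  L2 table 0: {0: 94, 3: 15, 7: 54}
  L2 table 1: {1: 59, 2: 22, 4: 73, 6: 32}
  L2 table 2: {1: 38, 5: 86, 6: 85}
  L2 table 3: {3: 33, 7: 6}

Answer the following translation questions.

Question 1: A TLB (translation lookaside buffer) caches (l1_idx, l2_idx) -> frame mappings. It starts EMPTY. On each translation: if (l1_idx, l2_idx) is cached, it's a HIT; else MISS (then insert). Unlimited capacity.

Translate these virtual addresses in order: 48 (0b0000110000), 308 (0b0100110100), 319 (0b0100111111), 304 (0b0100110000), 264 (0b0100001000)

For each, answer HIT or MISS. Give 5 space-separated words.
Answer: MISS MISS HIT HIT MISS

Derivation:
vaddr=48: (0,3) not in TLB -> MISS, insert
vaddr=308: (2,3) not in TLB -> MISS, insert
vaddr=319: (2,3) in TLB -> HIT
vaddr=304: (2,3) in TLB -> HIT
vaddr=264: (2,0) not in TLB -> MISS, insert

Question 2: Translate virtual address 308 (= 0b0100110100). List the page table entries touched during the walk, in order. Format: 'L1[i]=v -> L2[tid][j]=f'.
vaddr = 308 = 0b0100110100
Split: l1_idx=2, l2_idx=3, offset=4

Answer: L1[2]=0 -> L2[0][3]=15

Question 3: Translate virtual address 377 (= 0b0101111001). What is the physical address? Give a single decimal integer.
Answer: 873

Derivation:
vaddr = 377 = 0b0101111001
Split: l1_idx=2, l2_idx=7, offset=9
L1[2] = 0
L2[0][7] = 54
paddr = 54 * 16 + 9 = 873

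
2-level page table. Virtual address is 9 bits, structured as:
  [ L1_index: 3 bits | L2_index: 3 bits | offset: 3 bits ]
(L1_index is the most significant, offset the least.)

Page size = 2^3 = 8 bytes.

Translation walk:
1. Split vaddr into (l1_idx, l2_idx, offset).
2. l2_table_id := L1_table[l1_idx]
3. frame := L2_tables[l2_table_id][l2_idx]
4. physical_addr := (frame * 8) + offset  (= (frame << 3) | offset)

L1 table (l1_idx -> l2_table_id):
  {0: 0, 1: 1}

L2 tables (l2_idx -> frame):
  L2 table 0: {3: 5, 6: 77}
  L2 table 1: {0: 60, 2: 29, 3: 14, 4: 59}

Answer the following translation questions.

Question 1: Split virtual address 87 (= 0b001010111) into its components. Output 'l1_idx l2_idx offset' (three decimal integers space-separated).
vaddr = 87 = 0b001010111
  top 3 bits -> l1_idx = 1
  next 3 bits -> l2_idx = 2
  bottom 3 bits -> offset = 7

Answer: 1 2 7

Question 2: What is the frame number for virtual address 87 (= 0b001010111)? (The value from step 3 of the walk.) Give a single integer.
Answer: 29

Derivation:
vaddr = 87: l1_idx=1, l2_idx=2
L1[1] = 1; L2[1][2] = 29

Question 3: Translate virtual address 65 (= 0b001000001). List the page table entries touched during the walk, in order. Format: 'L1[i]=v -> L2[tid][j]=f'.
vaddr = 65 = 0b001000001
Split: l1_idx=1, l2_idx=0, offset=1

Answer: L1[1]=1 -> L2[1][0]=60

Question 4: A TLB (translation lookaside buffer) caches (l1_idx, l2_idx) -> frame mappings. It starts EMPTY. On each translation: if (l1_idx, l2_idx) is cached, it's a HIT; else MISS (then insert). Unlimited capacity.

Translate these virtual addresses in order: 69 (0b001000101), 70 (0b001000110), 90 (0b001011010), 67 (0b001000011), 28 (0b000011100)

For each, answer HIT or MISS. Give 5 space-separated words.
Answer: MISS HIT MISS HIT MISS

Derivation:
vaddr=69: (1,0) not in TLB -> MISS, insert
vaddr=70: (1,0) in TLB -> HIT
vaddr=90: (1,3) not in TLB -> MISS, insert
vaddr=67: (1,0) in TLB -> HIT
vaddr=28: (0,3) not in TLB -> MISS, insert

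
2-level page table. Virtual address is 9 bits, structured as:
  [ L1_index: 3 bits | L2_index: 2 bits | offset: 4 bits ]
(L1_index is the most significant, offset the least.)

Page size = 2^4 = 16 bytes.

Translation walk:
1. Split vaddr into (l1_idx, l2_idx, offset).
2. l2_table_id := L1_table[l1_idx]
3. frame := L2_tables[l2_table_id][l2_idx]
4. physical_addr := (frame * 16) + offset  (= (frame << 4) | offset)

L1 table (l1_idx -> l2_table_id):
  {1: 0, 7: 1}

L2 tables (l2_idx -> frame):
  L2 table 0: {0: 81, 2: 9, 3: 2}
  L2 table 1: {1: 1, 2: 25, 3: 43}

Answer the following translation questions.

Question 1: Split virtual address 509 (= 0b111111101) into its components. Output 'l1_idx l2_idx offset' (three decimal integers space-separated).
Answer: 7 3 13

Derivation:
vaddr = 509 = 0b111111101
  top 3 bits -> l1_idx = 7
  next 2 bits -> l2_idx = 3
  bottom 4 bits -> offset = 13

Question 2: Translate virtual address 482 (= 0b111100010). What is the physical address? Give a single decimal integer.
vaddr = 482 = 0b111100010
Split: l1_idx=7, l2_idx=2, offset=2
L1[7] = 1
L2[1][2] = 25
paddr = 25 * 16 + 2 = 402

Answer: 402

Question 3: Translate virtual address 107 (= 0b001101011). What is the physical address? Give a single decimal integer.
Answer: 155

Derivation:
vaddr = 107 = 0b001101011
Split: l1_idx=1, l2_idx=2, offset=11
L1[1] = 0
L2[0][2] = 9
paddr = 9 * 16 + 11 = 155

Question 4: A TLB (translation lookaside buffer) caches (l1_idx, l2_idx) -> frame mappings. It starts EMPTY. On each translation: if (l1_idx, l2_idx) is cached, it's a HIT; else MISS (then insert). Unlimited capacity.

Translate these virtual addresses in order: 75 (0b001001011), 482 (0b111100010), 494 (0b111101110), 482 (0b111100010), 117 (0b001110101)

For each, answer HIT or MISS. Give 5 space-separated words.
vaddr=75: (1,0) not in TLB -> MISS, insert
vaddr=482: (7,2) not in TLB -> MISS, insert
vaddr=494: (7,2) in TLB -> HIT
vaddr=482: (7,2) in TLB -> HIT
vaddr=117: (1,3) not in TLB -> MISS, insert

Answer: MISS MISS HIT HIT MISS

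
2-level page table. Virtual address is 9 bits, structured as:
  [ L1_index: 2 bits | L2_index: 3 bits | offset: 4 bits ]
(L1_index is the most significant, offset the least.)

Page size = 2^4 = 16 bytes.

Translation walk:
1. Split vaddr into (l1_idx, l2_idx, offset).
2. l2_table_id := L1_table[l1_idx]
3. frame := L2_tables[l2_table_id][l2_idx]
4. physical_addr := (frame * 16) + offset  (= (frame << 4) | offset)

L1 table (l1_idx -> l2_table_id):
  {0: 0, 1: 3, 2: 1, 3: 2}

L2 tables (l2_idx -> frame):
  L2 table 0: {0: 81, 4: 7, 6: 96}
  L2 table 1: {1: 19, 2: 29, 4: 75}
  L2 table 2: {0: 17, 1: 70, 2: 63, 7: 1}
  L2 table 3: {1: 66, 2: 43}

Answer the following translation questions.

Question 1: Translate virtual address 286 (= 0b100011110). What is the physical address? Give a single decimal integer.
vaddr = 286 = 0b100011110
Split: l1_idx=2, l2_idx=1, offset=14
L1[2] = 1
L2[1][1] = 19
paddr = 19 * 16 + 14 = 318

Answer: 318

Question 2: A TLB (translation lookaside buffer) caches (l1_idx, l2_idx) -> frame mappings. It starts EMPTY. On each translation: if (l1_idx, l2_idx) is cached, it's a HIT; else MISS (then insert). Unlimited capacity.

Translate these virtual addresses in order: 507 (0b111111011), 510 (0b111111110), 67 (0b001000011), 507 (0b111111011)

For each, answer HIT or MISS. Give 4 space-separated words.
Answer: MISS HIT MISS HIT

Derivation:
vaddr=507: (3,7) not in TLB -> MISS, insert
vaddr=510: (3,7) in TLB -> HIT
vaddr=67: (0,4) not in TLB -> MISS, insert
vaddr=507: (3,7) in TLB -> HIT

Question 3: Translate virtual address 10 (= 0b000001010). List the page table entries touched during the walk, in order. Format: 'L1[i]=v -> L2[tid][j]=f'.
vaddr = 10 = 0b000001010
Split: l1_idx=0, l2_idx=0, offset=10

Answer: L1[0]=0 -> L2[0][0]=81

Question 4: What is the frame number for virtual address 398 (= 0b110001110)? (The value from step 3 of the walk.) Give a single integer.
Answer: 17

Derivation:
vaddr = 398: l1_idx=3, l2_idx=0
L1[3] = 2; L2[2][0] = 17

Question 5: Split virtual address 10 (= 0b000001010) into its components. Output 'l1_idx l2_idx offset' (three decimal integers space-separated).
vaddr = 10 = 0b000001010
  top 2 bits -> l1_idx = 0
  next 3 bits -> l2_idx = 0
  bottom 4 bits -> offset = 10

Answer: 0 0 10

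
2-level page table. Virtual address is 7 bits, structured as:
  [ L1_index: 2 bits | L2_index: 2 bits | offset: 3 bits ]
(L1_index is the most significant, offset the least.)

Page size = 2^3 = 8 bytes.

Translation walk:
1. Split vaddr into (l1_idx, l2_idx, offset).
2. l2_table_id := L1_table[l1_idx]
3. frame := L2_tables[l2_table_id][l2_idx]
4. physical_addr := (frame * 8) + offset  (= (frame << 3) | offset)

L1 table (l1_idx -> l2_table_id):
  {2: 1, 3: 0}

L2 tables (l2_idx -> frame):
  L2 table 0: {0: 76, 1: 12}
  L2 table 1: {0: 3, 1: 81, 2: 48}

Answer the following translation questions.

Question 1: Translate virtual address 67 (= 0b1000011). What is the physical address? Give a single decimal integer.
vaddr = 67 = 0b1000011
Split: l1_idx=2, l2_idx=0, offset=3
L1[2] = 1
L2[1][0] = 3
paddr = 3 * 8 + 3 = 27

Answer: 27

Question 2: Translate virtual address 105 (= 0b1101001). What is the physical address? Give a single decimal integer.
Answer: 97

Derivation:
vaddr = 105 = 0b1101001
Split: l1_idx=3, l2_idx=1, offset=1
L1[3] = 0
L2[0][1] = 12
paddr = 12 * 8 + 1 = 97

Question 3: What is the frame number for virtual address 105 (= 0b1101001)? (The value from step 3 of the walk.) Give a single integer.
vaddr = 105: l1_idx=3, l2_idx=1
L1[3] = 0; L2[0][1] = 12

Answer: 12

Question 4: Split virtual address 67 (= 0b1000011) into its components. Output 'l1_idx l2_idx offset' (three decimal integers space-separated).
vaddr = 67 = 0b1000011
  top 2 bits -> l1_idx = 2
  next 2 bits -> l2_idx = 0
  bottom 3 bits -> offset = 3

Answer: 2 0 3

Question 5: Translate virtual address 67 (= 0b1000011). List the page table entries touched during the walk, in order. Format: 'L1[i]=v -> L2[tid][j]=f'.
Answer: L1[2]=1 -> L2[1][0]=3

Derivation:
vaddr = 67 = 0b1000011
Split: l1_idx=2, l2_idx=0, offset=3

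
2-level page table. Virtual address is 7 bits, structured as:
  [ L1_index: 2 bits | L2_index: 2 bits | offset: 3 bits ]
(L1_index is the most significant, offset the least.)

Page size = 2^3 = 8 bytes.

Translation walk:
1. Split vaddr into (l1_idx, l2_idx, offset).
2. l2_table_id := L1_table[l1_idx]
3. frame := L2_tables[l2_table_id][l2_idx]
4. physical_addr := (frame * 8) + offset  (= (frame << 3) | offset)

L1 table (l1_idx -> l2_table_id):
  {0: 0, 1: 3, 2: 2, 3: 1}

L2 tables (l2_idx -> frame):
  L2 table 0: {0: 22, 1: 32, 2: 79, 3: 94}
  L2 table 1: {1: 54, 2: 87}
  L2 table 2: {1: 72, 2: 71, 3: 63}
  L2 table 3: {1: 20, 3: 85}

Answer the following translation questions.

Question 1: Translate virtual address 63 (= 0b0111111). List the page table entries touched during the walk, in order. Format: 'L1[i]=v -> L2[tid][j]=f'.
vaddr = 63 = 0b0111111
Split: l1_idx=1, l2_idx=3, offset=7

Answer: L1[1]=3 -> L2[3][3]=85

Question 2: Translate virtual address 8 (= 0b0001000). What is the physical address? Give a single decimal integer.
vaddr = 8 = 0b0001000
Split: l1_idx=0, l2_idx=1, offset=0
L1[0] = 0
L2[0][1] = 32
paddr = 32 * 8 + 0 = 256

Answer: 256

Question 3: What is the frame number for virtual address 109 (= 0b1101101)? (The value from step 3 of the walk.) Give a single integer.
Answer: 54

Derivation:
vaddr = 109: l1_idx=3, l2_idx=1
L1[3] = 1; L2[1][1] = 54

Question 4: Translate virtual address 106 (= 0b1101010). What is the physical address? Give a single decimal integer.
vaddr = 106 = 0b1101010
Split: l1_idx=3, l2_idx=1, offset=2
L1[3] = 1
L2[1][1] = 54
paddr = 54 * 8 + 2 = 434

Answer: 434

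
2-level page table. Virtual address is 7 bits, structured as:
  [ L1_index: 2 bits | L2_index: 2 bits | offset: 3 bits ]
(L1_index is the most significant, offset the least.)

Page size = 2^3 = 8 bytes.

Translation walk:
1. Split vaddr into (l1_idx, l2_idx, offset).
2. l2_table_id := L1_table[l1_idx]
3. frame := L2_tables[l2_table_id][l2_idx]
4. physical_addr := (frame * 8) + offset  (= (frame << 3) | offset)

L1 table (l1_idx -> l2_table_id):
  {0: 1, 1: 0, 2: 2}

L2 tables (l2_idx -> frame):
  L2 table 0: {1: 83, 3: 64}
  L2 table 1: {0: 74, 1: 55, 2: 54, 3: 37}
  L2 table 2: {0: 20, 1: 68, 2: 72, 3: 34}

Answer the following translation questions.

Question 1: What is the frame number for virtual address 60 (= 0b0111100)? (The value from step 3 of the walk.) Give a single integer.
vaddr = 60: l1_idx=1, l2_idx=3
L1[1] = 0; L2[0][3] = 64

Answer: 64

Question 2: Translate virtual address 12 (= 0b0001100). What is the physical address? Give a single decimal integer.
vaddr = 12 = 0b0001100
Split: l1_idx=0, l2_idx=1, offset=4
L1[0] = 1
L2[1][1] = 55
paddr = 55 * 8 + 4 = 444

Answer: 444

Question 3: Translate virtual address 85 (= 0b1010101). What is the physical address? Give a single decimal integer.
Answer: 581

Derivation:
vaddr = 85 = 0b1010101
Split: l1_idx=2, l2_idx=2, offset=5
L1[2] = 2
L2[2][2] = 72
paddr = 72 * 8 + 5 = 581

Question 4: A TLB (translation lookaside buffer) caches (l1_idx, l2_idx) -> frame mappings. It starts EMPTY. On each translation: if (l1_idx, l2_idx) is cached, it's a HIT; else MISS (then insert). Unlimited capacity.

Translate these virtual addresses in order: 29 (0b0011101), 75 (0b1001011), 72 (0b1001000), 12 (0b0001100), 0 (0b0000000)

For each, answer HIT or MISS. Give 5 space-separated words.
vaddr=29: (0,3) not in TLB -> MISS, insert
vaddr=75: (2,1) not in TLB -> MISS, insert
vaddr=72: (2,1) in TLB -> HIT
vaddr=12: (0,1) not in TLB -> MISS, insert
vaddr=0: (0,0) not in TLB -> MISS, insert

Answer: MISS MISS HIT MISS MISS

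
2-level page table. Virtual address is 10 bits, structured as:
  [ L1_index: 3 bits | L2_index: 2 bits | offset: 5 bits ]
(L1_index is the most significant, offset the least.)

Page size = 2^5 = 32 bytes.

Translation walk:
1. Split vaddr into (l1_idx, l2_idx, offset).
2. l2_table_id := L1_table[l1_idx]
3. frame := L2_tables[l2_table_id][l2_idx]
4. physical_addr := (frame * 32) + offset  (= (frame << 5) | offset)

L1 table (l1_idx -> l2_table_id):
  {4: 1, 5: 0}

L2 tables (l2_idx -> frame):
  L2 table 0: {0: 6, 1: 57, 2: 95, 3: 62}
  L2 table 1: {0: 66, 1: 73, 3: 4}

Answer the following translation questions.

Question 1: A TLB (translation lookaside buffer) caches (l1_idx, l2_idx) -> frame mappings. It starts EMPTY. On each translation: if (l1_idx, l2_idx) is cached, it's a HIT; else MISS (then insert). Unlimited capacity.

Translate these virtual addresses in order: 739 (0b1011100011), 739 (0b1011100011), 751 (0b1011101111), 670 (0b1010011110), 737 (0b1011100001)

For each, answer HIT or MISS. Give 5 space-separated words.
Answer: MISS HIT HIT MISS HIT

Derivation:
vaddr=739: (5,3) not in TLB -> MISS, insert
vaddr=739: (5,3) in TLB -> HIT
vaddr=751: (5,3) in TLB -> HIT
vaddr=670: (5,0) not in TLB -> MISS, insert
vaddr=737: (5,3) in TLB -> HIT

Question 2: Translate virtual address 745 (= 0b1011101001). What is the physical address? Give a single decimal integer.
Answer: 1993

Derivation:
vaddr = 745 = 0b1011101001
Split: l1_idx=5, l2_idx=3, offset=9
L1[5] = 0
L2[0][3] = 62
paddr = 62 * 32 + 9 = 1993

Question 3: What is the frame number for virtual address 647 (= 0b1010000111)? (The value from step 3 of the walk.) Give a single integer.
vaddr = 647: l1_idx=5, l2_idx=0
L1[5] = 0; L2[0][0] = 6

Answer: 6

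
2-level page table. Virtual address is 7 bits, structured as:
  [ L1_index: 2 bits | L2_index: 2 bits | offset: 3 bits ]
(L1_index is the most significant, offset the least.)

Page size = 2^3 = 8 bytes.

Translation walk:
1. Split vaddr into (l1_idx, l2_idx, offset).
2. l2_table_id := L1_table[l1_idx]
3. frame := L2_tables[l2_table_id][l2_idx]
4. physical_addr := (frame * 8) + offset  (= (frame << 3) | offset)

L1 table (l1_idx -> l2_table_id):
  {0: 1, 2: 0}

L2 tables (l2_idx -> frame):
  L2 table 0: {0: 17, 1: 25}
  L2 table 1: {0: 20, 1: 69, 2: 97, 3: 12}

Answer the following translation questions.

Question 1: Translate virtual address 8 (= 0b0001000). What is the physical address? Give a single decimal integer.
vaddr = 8 = 0b0001000
Split: l1_idx=0, l2_idx=1, offset=0
L1[0] = 1
L2[1][1] = 69
paddr = 69 * 8 + 0 = 552

Answer: 552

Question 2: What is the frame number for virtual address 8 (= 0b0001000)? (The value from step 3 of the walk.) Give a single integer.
Answer: 69

Derivation:
vaddr = 8: l1_idx=0, l2_idx=1
L1[0] = 1; L2[1][1] = 69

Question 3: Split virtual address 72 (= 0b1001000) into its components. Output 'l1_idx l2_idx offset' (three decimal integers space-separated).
Answer: 2 1 0

Derivation:
vaddr = 72 = 0b1001000
  top 2 bits -> l1_idx = 2
  next 2 bits -> l2_idx = 1
  bottom 3 bits -> offset = 0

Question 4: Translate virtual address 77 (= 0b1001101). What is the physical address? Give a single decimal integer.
vaddr = 77 = 0b1001101
Split: l1_idx=2, l2_idx=1, offset=5
L1[2] = 0
L2[0][1] = 25
paddr = 25 * 8 + 5 = 205

Answer: 205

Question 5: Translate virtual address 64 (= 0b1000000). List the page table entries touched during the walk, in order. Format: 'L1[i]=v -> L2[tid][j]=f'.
vaddr = 64 = 0b1000000
Split: l1_idx=2, l2_idx=0, offset=0

Answer: L1[2]=0 -> L2[0][0]=17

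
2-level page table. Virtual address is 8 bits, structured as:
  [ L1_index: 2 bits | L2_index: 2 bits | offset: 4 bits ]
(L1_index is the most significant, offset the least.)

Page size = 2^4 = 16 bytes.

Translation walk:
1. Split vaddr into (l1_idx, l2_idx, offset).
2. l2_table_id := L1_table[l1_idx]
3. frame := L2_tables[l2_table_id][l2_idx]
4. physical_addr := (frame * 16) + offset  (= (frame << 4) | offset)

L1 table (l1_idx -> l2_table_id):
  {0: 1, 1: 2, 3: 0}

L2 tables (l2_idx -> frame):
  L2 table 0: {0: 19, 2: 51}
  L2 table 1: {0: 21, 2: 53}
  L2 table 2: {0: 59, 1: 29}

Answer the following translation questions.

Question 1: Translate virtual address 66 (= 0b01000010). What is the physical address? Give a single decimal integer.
vaddr = 66 = 0b01000010
Split: l1_idx=1, l2_idx=0, offset=2
L1[1] = 2
L2[2][0] = 59
paddr = 59 * 16 + 2 = 946

Answer: 946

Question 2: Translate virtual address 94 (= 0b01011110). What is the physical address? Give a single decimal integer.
Answer: 478

Derivation:
vaddr = 94 = 0b01011110
Split: l1_idx=1, l2_idx=1, offset=14
L1[1] = 2
L2[2][1] = 29
paddr = 29 * 16 + 14 = 478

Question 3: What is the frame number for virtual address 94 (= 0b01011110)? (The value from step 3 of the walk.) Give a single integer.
vaddr = 94: l1_idx=1, l2_idx=1
L1[1] = 2; L2[2][1] = 29

Answer: 29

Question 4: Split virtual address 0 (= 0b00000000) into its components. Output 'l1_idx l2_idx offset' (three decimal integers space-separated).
Answer: 0 0 0

Derivation:
vaddr = 0 = 0b00000000
  top 2 bits -> l1_idx = 0
  next 2 bits -> l2_idx = 0
  bottom 4 bits -> offset = 0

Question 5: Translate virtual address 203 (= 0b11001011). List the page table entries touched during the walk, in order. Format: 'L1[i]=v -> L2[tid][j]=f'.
vaddr = 203 = 0b11001011
Split: l1_idx=3, l2_idx=0, offset=11

Answer: L1[3]=0 -> L2[0][0]=19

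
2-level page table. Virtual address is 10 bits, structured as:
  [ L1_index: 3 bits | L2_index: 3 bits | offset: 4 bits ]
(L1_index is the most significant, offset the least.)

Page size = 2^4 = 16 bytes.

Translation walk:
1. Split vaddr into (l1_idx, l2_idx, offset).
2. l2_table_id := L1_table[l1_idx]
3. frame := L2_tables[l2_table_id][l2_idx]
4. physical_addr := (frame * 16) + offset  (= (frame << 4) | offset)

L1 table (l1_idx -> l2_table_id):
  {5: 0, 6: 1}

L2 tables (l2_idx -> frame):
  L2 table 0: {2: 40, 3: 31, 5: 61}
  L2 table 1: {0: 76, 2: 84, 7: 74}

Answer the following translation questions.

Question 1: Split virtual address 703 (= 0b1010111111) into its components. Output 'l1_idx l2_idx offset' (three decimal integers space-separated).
vaddr = 703 = 0b1010111111
  top 3 bits -> l1_idx = 5
  next 3 bits -> l2_idx = 3
  bottom 4 bits -> offset = 15

Answer: 5 3 15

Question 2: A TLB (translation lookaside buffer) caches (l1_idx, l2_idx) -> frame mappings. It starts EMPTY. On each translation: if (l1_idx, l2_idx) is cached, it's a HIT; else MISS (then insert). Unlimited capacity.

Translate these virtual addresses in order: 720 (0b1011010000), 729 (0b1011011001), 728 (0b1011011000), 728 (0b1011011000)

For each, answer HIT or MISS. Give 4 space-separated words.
vaddr=720: (5,5) not in TLB -> MISS, insert
vaddr=729: (5,5) in TLB -> HIT
vaddr=728: (5,5) in TLB -> HIT
vaddr=728: (5,5) in TLB -> HIT

Answer: MISS HIT HIT HIT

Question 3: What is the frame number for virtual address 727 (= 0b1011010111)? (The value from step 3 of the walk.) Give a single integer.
vaddr = 727: l1_idx=5, l2_idx=5
L1[5] = 0; L2[0][5] = 61

Answer: 61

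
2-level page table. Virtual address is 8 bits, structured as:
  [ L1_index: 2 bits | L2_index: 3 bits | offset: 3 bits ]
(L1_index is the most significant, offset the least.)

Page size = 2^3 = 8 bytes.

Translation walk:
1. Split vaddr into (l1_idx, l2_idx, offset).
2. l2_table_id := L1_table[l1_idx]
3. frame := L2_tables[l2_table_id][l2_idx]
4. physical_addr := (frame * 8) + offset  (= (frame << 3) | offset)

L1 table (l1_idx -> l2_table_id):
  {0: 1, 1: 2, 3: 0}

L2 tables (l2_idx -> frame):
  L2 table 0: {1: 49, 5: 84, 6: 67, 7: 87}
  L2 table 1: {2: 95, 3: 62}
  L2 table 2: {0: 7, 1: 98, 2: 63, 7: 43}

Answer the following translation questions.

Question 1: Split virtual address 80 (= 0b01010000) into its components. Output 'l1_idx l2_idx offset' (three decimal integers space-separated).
vaddr = 80 = 0b01010000
  top 2 bits -> l1_idx = 1
  next 3 bits -> l2_idx = 2
  bottom 3 bits -> offset = 0

Answer: 1 2 0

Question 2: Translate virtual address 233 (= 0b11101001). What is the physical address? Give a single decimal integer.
Answer: 673

Derivation:
vaddr = 233 = 0b11101001
Split: l1_idx=3, l2_idx=5, offset=1
L1[3] = 0
L2[0][5] = 84
paddr = 84 * 8 + 1 = 673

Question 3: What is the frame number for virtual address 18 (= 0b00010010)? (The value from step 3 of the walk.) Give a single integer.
Answer: 95

Derivation:
vaddr = 18: l1_idx=0, l2_idx=2
L1[0] = 1; L2[1][2] = 95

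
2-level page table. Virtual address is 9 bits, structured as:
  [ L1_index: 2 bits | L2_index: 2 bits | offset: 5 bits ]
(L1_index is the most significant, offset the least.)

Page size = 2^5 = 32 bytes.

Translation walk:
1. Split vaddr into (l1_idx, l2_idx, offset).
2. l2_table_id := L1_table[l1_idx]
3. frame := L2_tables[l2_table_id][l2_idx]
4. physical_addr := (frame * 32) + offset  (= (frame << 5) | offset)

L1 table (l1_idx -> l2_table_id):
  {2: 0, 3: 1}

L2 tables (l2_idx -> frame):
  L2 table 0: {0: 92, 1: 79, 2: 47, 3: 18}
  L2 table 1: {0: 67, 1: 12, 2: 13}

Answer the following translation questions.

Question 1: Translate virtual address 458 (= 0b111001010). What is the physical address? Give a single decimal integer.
Answer: 426

Derivation:
vaddr = 458 = 0b111001010
Split: l1_idx=3, l2_idx=2, offset=10
L1[3] = 1
L2[1][2] = 13
paddr = 13 * 32 + 10 = 426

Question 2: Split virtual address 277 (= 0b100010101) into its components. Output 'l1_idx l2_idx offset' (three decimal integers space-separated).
Answer: 2 0 21

Derivation:
vaddr = 277 = 0b100010101
  top 2 bits -> l1_idx = 2
  next 2 bits -> l2_idx = 0
  bottom 5 bits -> offset = 21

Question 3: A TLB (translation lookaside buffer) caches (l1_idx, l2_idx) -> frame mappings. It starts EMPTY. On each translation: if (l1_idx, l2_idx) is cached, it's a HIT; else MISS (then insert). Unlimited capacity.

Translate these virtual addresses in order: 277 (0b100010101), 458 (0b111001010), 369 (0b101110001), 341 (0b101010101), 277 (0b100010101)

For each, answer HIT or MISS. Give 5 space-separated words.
Answer: MISS MISS MISS MISS HIT

Derivation:
vaddr=277: (2,0) not in TLB -> MISS, insert
vaddr=458: (3,2) not in TLB -> MISS, insert
vaddr=369: (2,3) not in TLB -> MISS, insert
vaddr=341: (2,2) not in TLB -> MISS, insert
vaddr=277: (2,0) in TLB -> HIT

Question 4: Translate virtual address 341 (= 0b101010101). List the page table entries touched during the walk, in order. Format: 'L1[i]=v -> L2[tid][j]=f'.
vaddr = 341 = 0b101010101
Split: l1_idx=2, l2_idx=2, offset=21

Answer: L1[2]=0 -> L2[0][2]=47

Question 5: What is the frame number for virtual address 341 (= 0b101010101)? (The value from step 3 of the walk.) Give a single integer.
Answer: 47

Derivation:
vaddr = 341: l1_idx=2, l2_idx=2
L1[2] = 0; L2[0][2] = 47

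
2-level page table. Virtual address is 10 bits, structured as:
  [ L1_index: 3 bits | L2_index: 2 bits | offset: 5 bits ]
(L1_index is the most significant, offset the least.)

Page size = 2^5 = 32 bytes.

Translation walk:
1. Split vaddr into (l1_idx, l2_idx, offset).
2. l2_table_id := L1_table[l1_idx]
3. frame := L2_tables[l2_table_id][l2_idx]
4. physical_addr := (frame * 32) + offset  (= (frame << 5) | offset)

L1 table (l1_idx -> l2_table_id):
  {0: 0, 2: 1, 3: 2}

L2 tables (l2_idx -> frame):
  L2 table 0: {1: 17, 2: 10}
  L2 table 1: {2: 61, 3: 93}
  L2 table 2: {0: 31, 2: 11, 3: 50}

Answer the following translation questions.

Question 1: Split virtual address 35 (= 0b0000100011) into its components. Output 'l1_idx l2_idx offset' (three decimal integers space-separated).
vaddr = 35 = 0b0000100011
  top 3 bits -> l1_idx = 0
  next 2 bits -> l2_idx = 1
  bottom 5 bits -> offset = 3

Answer: 0 1 3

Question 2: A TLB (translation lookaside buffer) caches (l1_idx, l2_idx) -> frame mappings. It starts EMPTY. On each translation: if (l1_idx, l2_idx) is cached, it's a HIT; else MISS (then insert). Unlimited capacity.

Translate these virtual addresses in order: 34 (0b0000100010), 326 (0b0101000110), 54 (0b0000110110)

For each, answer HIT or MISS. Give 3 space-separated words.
vaddr=34: (0,1) not in TLB -> MISS, insert
vaddr=326: (2,2) not in TLB -> MISS, insert
vaddr=54: (0,1) in TLB -> HIT

Answer: MISS MISS HIT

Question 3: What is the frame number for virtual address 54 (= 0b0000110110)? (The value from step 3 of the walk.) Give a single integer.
vaddr = 54: l1_idx=0, l2_idx=1
L1[0] = 0; L2[0][1] = 17

Answer: 17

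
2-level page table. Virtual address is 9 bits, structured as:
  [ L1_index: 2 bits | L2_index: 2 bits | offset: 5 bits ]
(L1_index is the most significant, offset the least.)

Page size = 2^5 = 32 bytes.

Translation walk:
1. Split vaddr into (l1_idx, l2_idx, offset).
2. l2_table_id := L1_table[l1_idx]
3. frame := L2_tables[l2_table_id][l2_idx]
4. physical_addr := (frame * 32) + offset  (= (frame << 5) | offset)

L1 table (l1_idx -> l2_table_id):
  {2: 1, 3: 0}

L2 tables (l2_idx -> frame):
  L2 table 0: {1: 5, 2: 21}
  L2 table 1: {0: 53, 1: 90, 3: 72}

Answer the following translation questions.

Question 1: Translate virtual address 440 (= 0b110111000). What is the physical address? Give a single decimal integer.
Answer: 184

Derivation:
vaddr = 440 = 0b110111000
Split: l1_idx=3, l2_idx=1, offset=24
L1[3] = 0
L2[0][1] = 5
paddr = 5 * 32 + 24 = 184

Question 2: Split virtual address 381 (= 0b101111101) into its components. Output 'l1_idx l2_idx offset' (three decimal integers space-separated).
vaddr = 381 = 0b101111101
  top 2 bits -> l1_idx = 2
  next 2 bits -> l2_idx = 3
  bottom 5 bits -> offset = 29

Answer: 2 3 29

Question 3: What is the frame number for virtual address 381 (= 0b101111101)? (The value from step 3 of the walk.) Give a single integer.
vaddr = 381: l1_idx=2, l2_idx=3
L1[2] = 1; L2[1][3] = 72

Answer: 72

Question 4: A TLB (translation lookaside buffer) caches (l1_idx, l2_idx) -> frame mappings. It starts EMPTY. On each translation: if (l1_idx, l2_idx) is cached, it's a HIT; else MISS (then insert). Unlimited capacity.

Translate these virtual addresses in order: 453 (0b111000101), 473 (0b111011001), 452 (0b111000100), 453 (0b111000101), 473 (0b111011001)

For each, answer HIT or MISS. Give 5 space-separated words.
Answer: MISS HIT HIT HIT HIT

Derivation:
vaddr=453: (3,2) not in TLB -> MISS, insert
vaddr=473: (3,2) in TLB -> HIT
vaddr=452: (3,2) in TLB -> HIT
vaddr=453: (3,2) in TLB -> HIT
vaddr=473: (3,2) in TLB -> HIT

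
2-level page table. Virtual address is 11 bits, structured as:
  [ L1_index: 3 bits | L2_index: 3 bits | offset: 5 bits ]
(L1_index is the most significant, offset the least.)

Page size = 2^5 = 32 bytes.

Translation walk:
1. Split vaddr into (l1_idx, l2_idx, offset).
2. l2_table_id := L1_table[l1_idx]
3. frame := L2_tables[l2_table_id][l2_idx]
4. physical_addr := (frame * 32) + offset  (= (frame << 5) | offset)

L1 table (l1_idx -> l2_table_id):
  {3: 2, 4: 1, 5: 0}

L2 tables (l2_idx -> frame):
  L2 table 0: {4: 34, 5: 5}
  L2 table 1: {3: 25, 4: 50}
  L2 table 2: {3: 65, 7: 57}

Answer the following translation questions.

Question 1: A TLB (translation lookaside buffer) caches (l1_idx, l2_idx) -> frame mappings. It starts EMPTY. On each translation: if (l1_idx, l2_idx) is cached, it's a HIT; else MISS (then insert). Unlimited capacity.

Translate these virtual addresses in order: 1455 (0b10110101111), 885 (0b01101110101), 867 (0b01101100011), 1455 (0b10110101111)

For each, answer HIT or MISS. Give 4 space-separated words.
Answer: MISS MISS HIT HIT

Derivation:
vaddr=1455: (5,5) not in TLB -> MISS, insert
vaddr=885: (3,3) not in TLB -> MISS, insert
vaddr=867: (3,3) in TLB -> HIT
vaddr=1455: (5,5) in TLB -> HIT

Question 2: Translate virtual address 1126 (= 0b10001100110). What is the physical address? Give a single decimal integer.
vaddr = 1126 = 0b10001100110
Split: l1_idx=4, l2_idx=3, offset=6
L1[4] = 1
L2[1][3] = 25
paddr = 25 * 32 + 6 = 806

Answer: 806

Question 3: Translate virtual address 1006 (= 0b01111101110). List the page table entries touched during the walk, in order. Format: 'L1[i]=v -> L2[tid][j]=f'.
Answer: L1[3]=2 -> L2[2][7]=57

Derivation:
vaddr = 1006 = 0b01111101110
Split: l1_idx=3, l2_idx=7, offset=14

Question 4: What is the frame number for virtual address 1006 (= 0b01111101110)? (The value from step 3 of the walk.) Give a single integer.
vaddr = 1006: l1_idx=3, l2_idx=7
L1[3] = 2; L2[2][7] = 57

Answer: 57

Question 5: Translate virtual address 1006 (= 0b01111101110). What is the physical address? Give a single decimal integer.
vaddr = 1006 = 0b01111101110
Split: l1_idx=3, l2_idx=7, offset=14
L1[3] = 2
L2[2][7] = 57
paddr = 57 * 32 + 14 = 1838

Answer: 1838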